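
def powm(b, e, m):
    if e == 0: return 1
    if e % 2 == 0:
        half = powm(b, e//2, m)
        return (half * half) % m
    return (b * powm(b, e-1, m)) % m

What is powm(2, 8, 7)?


powm(2, 8, 7): e is even, compute powm(2, 4, 7)
  powm(2, 4, 7): e is even, compute powm(2, 2, 7)
    powm(2, 2, 7): e is even, compute powm(2, 1, 7)
      powm(2, 1, 7): e is odd, compute powm(2, 0, 7)
        powm(2, 0, 7) = 1
      (2 * 1) % 7 = 2
    half=2, (2*2) % 7 = 4
  half=4, (4*4) % 7 = 2
half=2, (2*2) % 7 = 4

4


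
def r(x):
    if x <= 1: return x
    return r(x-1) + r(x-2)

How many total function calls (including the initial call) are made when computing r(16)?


Let C(n) = total calls for r(n)
C(0) = 1, C(1) = 1
C(2) = 1 + C(1) + C(0) = 1 + 1 + 1 = 3
C(3) = 1 + C(2) + C(1) = 1 + 3 + 1 = 5
C(4) = 1 + C(3) + C(2) = 1 + 5 + 3 = 9
C(5) = 1 + C(4) + C(3) = 1 + 9 + 5 = 15
C(6) = 1 + C(5) + C(4) = 1 + 15 + 9 = 25
C(7) = 1 + C(6) + C(5) = 1 + 25 + 15 = 41
C(8) = 1 + C(7) + C(6) = 1 + 41 + 25 = 67
C(9) = 1 + C(8) + C(7) = 1 + 67 + 41 = 109
C(10) = 1 + C(9) + C(8) = 1 + 109 + 67 = 177
C(11) = 1 + C(10) + C(9) = 1 + 177 + 109 = 287
C(12) = 1 + C(11) + C(10) = 1 + 287 + 177 = 465
C(13) = 1 + C(12) + C(11) = 1 + 465 + 287 = 753
C(14) = 1 + C(13) + C(12) = 1 + 753 + 465 = 1219
C(15) = 1 + C(14) + C(13) = 1 + 1219 + 753 = 1973
C(16) = 1 + C(15) + C(14) = 1 + 1973 + 1219 = 3193

3193


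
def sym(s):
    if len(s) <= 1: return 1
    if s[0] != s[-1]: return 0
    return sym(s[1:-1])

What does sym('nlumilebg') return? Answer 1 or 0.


sym('nlumilebg'): s[0]='n' != s[-1]='g' -> return 0
Result: 0 (not a palindrome)

0


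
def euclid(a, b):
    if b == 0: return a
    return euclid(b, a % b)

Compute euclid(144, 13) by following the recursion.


euclid(144, 13) = euclid(13, 1)
euclid(13, 1) = euclid(1, 0)
euclid(1, 0) = 1  (base case)

1


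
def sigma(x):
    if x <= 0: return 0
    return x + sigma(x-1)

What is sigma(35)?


sigma(35)
= 35 + 34 + 33 + 32 + 31 + 30 + 29 + 28 + 27 + 26 + 25 + 24 + 23 + 22 + 21 + 20 + 19 + 18 + 17 + 16 + 15 + 14 + 13 + 12 + 11 + 10 + 9 + 8 + 7 + 6 + 5 + 4 + 3 + 2 + 1 + sigma(0)
= 35 + 34 + 33 + 32 + 31 + 30 + 29 + 28 + 27 + 26 + 25 + 24 + 23 + 22 + 21 + 20 + 19 + 18 + 17 + 16 + 15 + 14 + 13 + 12 + 11 + 10 + 9 + 8 + 7 + 6 + 5 + 4 + 3 + 2 + 1 + 0
= 630

630


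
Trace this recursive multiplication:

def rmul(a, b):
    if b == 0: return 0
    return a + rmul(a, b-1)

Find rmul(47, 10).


rmul(47, 10) = 47 + rmul(47, 9)
rmul(47, 9) = 47 + rmul(47, 8)
rmul(47, 8) = 47 + rmul(47, 7)
rmul(47, 7) = 47 + rmul(47, 6)
rmul(47, 6) = 47 + rmul(47, 5)
rmul(47, 5) = 47 + rmul(47, 4)
rmul(47, 4) = 47 + rmul(47, 3)
rmul(47, 3) = 47 + rmul(47, 2)
rmul(47, 2) = 47 + rmul(47, 1)
rmul(47, 1) = 47 + rmul(47, 0)
rmul(47, 0) = 0  (base case)
Total: 47 + 47 + 47 + 47 + 47 + 47 + 47 + 47 + 47 + 47 + 0 = 470

470


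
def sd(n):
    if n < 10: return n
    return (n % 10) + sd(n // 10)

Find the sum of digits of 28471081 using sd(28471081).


sd(28471081) = 1 + sd(2847108)
sd(2847108) = 8 + sd(284710)
sd(284710) = 0 + sd(28471)
sd(28471) = 1 + sd(2847)
sd(2847) = 7 + sd(284)
sd(284) = 4 + sd(28)
sd(28) = 8 + sd(2)
sd(2) = 2  (base case)
Total: 1 + 8 + 0 + 1 + 7 + 4 + 8 + 2 = 31

31


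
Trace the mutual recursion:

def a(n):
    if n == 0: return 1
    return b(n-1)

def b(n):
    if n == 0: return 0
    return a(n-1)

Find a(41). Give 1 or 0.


a(41) = b(40)
b(40) = a(39)
a(39) = b(38)
b(38) = a(37)
a(37) = b(36)
b(36) = a(35)
a(35) = b(34)
b(34) = a(33)
a(33) = b(32)
b(32) = a(31)
a(31) = b(30)
b(30) = a(29)
a(29) = b(28)
b(28) = a(27)
a(27) = b(26)
b(26) = a(25)
a(25) = b(24)
b(24) = a(23)
a(23) = b(22)
b(22) = a(21)
a(21) = b(20)
b(20) = a(19)
a(19) = b(18)
b(18) = a(17)
a(17) = b(16)
b(16) = a(15)
a(15) = b(14)
b(14) = a(13)
a(13) = b(12)
b(12) = a(11)
a(11) = b(10)
b(10) = a(9)
a(9) = b(8)
b(8) = a(7)
a(7) = b(6)
b(6) = a(5)
a(5) = b(4)
b(4) = a(3)
a(3) = b(2)
b(2) = a(1)
a(1) = b(0)
b(0) = 0  (base case)
Result: 0

0


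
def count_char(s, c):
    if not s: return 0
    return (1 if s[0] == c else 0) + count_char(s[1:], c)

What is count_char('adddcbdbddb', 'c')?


s[0]='a' != 'c' -> 0
s[0]='d' != 'c' -> 0
s[0]='d' != 'c' -> 0
s[0]='d' != 'c' -> 0
s[0]='c' == 'c' -> 1
s[0]='b' != 'c' -> 0
s[0]='d' != 'c' -> 0
s[0]='b' != 'c' -> 0
s[0]='d' != 'c' -> 0
s[0]='d' != 'c' -> 0
s[0]='b' != 'c' -> 0
Sum: 0 + 0 + 0 + 0 + 1 + 0 + 0 + 0 + 0 + 0 + 0 = 1

1


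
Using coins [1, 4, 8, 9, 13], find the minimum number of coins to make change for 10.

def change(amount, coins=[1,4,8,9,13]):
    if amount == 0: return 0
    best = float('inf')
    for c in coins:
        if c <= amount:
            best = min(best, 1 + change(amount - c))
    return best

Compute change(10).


Building up with DP:
change(0) = 0
change(1) = min(1+change(0)=1+0=1) = 1
change(2) = min(1+change(1)=1+1=2) = 2
change(3) = min(1+change(2)=1+2=3) = 3
change(4) = min(1+change(3)=1+3=4, 1+change(0)=1+0=1) = 1
change(5) = min(1+change(4)=1+1=2, 1+change(1)=1+1=2) = 2
change(6) = min(1+change(5)=1+2=3, 1+change(2)=1+2=3) = 3
change(7) = min(1+change(6)=1+3=4, 1+change(3)=1+3=4) = 4
change(8) = min(1+change(7)=1+4=5, 1+change(4)=1+1=2, 1+change(0)=1+0=1) = 1
change(9) = min(1+change(8)=1+1=2, 1+change(5)=1+2=3, 1+change(1)=1+1=2, 1+change(0)=1+0=1) = 1
change(10) = min(1+change(9)=1+1=2, 1+change(6)=1+3=4, 1+change(2)=1+2=3, 1+change(1)=1+1=2) = 2

2


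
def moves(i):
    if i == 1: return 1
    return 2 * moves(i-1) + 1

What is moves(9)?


moves(9) = 2 * moves(8) + 1
moves(8) = 2 * moves(7) + 1
moves(7) = 2 * moves(6) + 1
moves(6) = 2 * moves(5) + 1
moves(5) = 2 * moves(4) + 1
moves(4) = 2 * moves(3) + 1
moves(3) = 2 * moves(2) + 1
moves(2) = 2 * moves(1) + 1
moves(1) = 1  (base case)
moves(2) = 2 * 1 + 1 = 3
moves(3) = 2 * 3 + 1 = 7
moves(4) = 2 * 7 + 1 = 15
moves(5) = 2 * 15 + 1 = 31
moves(6) = 2 * 31 + 1 = 63
moves(7) = 2 * 63 + 1 = 127
moves(8) = 2 * 127 + 1 = 255
moves(9) = 2 * 255 + 1 = 511

511


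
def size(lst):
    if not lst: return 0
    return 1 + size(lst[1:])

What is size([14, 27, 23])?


size([14, 27, 23]) = 1 + size([27, 23])
size([27, 23]) = 1 + size([23])
size([23]) = 1 + size([])
size([]) = 0  (base case)
Unwinding: 1 + 1 + 1 + 0 = 3

3


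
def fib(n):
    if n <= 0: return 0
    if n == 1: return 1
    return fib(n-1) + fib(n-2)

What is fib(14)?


Computing fib(14) bottom-up:
fib(0) = 0
fib(1) = 1
fib(2) = fib(1) + fib(0) = 1 + 0 = 1
fib(3) = fib(2) + fib(1) = 1 + 1 = 2
fib(4) = fib(3) + fib(2) = 2 + 1 = 3
fib(5) = fib(4) + fib(3) = 3 + 2 = 5
fib(6) = fib(5) + fib(4) = 5 + 3 = 8
fib(7) = fib(6) + fib(5) = 8 + 5 = 13
fib(8) = fib(7) + fib(6) = 13 + 8 = 21
fib(9) = fib(8) + fib(7) = 21 + 13 = 34
fib(10) = fib(9) + fib(8) = 34 + 21 = 55
fib(11) = fib(10) + fib(9) = 55 + 34 = 89
fib(12) = fib(11) + fib(10) = 89 + 55 = 144
fib(13) = fib(12) + fib(11) = 144 + 89 = 233
fib(14) = fib(13) + fib(12) = 233 + 144 = 377

377


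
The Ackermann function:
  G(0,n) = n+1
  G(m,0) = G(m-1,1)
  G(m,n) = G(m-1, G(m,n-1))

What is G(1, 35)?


G(1, 35) = G(0, G(1, 34))
  G(1, 34) = G(0, G(1, 33))
    G(1, 33) = G(0, G(1, 32))
      G(1, 32) = G(0, G(1, 31))
        G(1, 31) = G(0, G(1, 30))
          G(1, 30) = G(0, G(1, 29))
          G(1, 29) = G(0, G(1, 28))
          G(1, 28) = G(0, G(1, 27))
          G(1, 27) = G(0, G(1, 26))
          G(1, 26) = G(0, G(1, 25))
          G(1, 25) = G(0, G(1, 24))
          G(1, 24) = G(0, G(1, 23))
          G(1, 23) = G(0, G(1, 22))
          G(1, 22) = G(0, G(1, 21))
          G(1, 21) = G(0, G(1, 20))
          G(1, 20) = G(0, G(1, 19))
          G(1, 19) = G(0, G(1, 18))
          G(1, 18) = G(0, G(1, 17))
          G(1, 17) = G(0, G(1, 16))
          G(1, 16) = G(0, G(1, 15))
          G(1, 15) = G(0, G(1, 14))
          G(1, 14) = G(0, G(1, 13))
          G(1, 13) = G(0, G(1, 12))
          G(1, 12) = G(0, G(1, 11))
          G(1, 11) = G(0, G(1, 10))
... (trace truncated)
Result: G(1, 35) = 37

37


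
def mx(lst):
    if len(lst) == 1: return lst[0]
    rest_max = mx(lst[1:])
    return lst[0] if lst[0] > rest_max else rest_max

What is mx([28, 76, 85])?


mx([28, 76, 85]): compare 28 with mx([76, 85])
mx([76, 85]): compare 76 with mx([85])
mx([85]) = 85  (base case)
Compare 76 with 85 -> 85
Compare 28 with 85 -> 85

85


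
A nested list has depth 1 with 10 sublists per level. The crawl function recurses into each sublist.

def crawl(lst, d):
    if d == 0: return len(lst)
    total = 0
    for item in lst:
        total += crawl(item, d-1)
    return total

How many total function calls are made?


At depth 0 (root): 1 call
At depth 1: each of 1 parents calls crawl on 10 children = 10 calls
Total: 1 + 10 = 11

11


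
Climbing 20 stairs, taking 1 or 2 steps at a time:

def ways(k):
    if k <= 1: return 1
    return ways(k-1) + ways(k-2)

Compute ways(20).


Building up from base cases:
ways(0) = 1
ways(1) = 1
ways(2) = ways(1) + ways(0) = 1 + 1 = 2
ways(3) = ways(2) + ways(1) = 2 + 1 = 3
ways(4) = ways(3) + ways(2) = 3 + 2 = 5
ways(5) = ways(4) + ways(3) = 5 + 3 = 8
ways(6) = ways(5) + ways(4) = 8 + 5 = 13
ways(7) = ways(6) + ways(5) = 13 + 8 = 21
ways(8) = ways(7) + ways(6) = 21 + 13 = 34
ways(9) = ways(8) + ways(7) = 34 + 21 = 55
ways(10) = ways(9) + ways(8) = 55 + 34 = 89
ways(11) = ways(10) + ways(9) = 89 + 55 = 144
ways(12) = ways(11) + ways(10) = 144 + 89 = 233
ways(13) = ways(12) + ways(11) = 233 + 144 = 377
ways(14) = ways(13) + ways(12) = 377 + 233 = 610
ways(15) = ways(14) + ways(13) = 610 + 377 = 987
ways(16) = ways(15) + ways(14) = 987 + 610 = 1597
ways(17) = ways(16) + ways(15) = 1597 + 987 = 2584
ways(18) = ways(17) + ways(16) = 2584 + 1597 = 4181
ways(19) = ways(18) + ways(17) = 4181 + 2584 = 6765
ways(20) = ways(19) + ways(18) = 6765 + 4181 = 10946

10946


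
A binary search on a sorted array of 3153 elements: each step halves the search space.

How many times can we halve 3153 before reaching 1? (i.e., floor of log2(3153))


3153 / 2 = 1576
1576 / 2 = 788
788 / 2 = 394
394 / 2 = 197
197 / 2 = 98
98 / 2 = 49
49 / 2 = 24
24 / 2 = 12
12 / 2 = 6
6 / 2 = 3
3 / 2 = 1
Reached 1 after 11 halvings

11


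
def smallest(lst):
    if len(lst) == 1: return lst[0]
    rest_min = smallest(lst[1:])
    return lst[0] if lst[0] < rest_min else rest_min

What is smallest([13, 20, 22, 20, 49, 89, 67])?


smallest([13, 20, 22, 20, 49, 89, 67]): compare 13 with smallest([20, 22, 20, 49, 89, 67])
smallest([20, 22, 20, 49, 89, 67]): compare 20 with smallest([22, 20, 49, 89, 67])
smallest([22, 20, 49, 89, 67]): compare 22 with smallest([20, 49, 89, 67])
smallest([20, 49, 89, 67]): compare 20 with smallest([49, 89, 67])
smallest([49, 89, 67]): compare 49 with smallest([89, 67])
smallest([89, 67]): compare 89 with smallest([67])
smallest([67]) = 67  (base case)
Compare 89 with 67 -> 67
Compare 49 with 67 -> 49
Compare 20 with 49 -> 20
Compare 22 with 20 -> 20
Compare 20 with 20 -> 20
Compare 13 with 20 -> 13

13


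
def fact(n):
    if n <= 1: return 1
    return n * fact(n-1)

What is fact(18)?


fact(18)
= 18 * fact(17)
= 18 * 17 * fact(16)
= 18 * 17 * 16 * fact(15)
= 18 * 17 * 16 * 15 * fact(14)
= 18 * 17 * 16 * 15 * 14 * fact(13)
= 18 * 17 * 16 * 15 * 14 * 13 * fact(12)
= 18 * 17 * 16 * 15 * 14 * 13 * 12 * fact(11)
= 18 * 17 * 16 * 15 * 14 * 13 * 12 * 11 * fact(10)
= 18 * 17 * 16 * 15 * 14 * 13 * 12 * 11 * 10 * fact(9)
= 18 * 17 * 16 * 15 * 14 * 13 * 12 * 11 * 10 * 9 * fact(8)
= 18 * 17 * 16 * 15 * 14 * 13 * 12 * 11 * 10 * 9 * 8 * fact(7)
= 18 * 17 * 16 * 15 * 14 * 13 * 12 * 11 * 10 * 9 * 8 * 7 * fact(6)
= 18 * 17 * 16 * 15 * 14 * 13 * 12 * 11 * 10 * 9 * 8 * 7 * 6 * fact(5)
= 18 * 17 * 16 * 15 * 14 * 13 * 12 * 11 * 10 * 9 * 8 * 7 * 6 * 5 * fact(4)
= 18 * 17 * 16 * 15 * 14 * 13 * 12 * 11 * 10 * 9 * 8 * 7 * 6 * 5 * 4 * fact(3)
= 18 * 17 * 16 * 15 * 14 * 13 * 12 * 11 * 10 * 9 * 8 * 7 * 6 * 5 * 4 * 3 * fact(2)
= 18 * 17 * 16 * 15 * 14 * 13 * 12 * 11 * 10 * 9 * 8 * 7 * 6 * 5 * 4 * 3 * 2 * fact(1)
= 18 * 17 * 16 * 15 * 14 * 13 * 12 * 11 * 10 * 9 * 8 * 7 * 6 * 5 * 4 * 3 * 2 * 1
= 6402373705728000

6402373705728000


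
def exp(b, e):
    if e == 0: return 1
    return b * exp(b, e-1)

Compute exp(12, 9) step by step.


exp(12, 9)
= 12 * exp(12, 8)
= 12 * 12 * exp(12, 7)
= 12 * 12 * 12 * exp(12, 6)
= 12 * 12 * 12 * 12 * exp(12, 5)
= 12 * 12 * 12 * 12 * 12 * exp(12, 4)
= 12 * 12 * 12 * 12 * 12 * 12 * exp(12, 3)
= 12 * 12 * 12 * 12 * 12 * 12 * 12 * exp(12, 2)
= 12 * 12 * 12 * 12 * 12 * 12 * 12 * 12 * exp(12, 1)
= 12 * 12 * 12 * 12 * 12 * 12 * 12 * 12 * 12 * exp(12, 0)
= 12 * 12 * 12 * 12 * 12 * 12 * 12 * 12 * 12 * 1
= 5159780352

5159780352


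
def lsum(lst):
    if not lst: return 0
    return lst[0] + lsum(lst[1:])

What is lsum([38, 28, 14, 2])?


lsum([38, 28, 14, 2]) = 38 + lsum([28, 14, 2])
lsum([28, 14, 2]) = 28 + lsum([14, 2])
lsum([14, 2]) = 14 + lsum([2])
lsum([2]) = 2 + lsum([])
lsum([]) = 0  (base case)
Total: 38 + 28 + 14 + 2 + 0 = 82

82


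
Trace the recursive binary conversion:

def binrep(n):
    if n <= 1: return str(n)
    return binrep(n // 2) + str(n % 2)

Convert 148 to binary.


binrep(148) = binrep(74) + '0'
binrep(74) = binrep(37) + '0'
binrep(37) = binrep(18) + '1'
binrep(18) = binrep(9) + '0'
binrep(9) = binrep(4) + '1'
binrep(4) = binrep(2) + '0'
binrep(2) = binrep(1) + '0'
binrep(1) = '1'  (base case)
Concatenating: '1' + '0' + '0' + '1' + '0' + '1' + '0' + '0' = '10010100'

10010100


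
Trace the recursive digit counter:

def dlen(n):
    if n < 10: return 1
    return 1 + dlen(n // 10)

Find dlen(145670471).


dlen(145670471) = 1 + dlen(14567047)
dlen(14567047) = 1 + dlen(1456704)
dlen(1456704) = 1 + dlen(145670)
dlen(145670) = 1 + dlen(14567)
dlen(14567) = 1 + dlen(1456)
dlen(1456) = 1 + dlen(145)
dlen(145) = 1 + dlen(14)
dlen(14) = 1 + dlen(1)
dlen(1) = 1  (base case: 1 < 10)
Unwinding: 1 + 1 + 1 + 1 + 1 + 1 + 1 + 1 + 1 = 9

9


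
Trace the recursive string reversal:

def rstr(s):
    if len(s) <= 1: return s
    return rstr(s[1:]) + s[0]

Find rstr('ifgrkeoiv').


rstr('ifgrkeoiv') = rstr('fgrkeoiv') + 'i'
rstr('fgrkeoiv') = rstr('grkeoiv') + 'f'
rstr('grkeoiv') = rstr('rkeoiv') + 'g'
rstr('rkeoiv') = rstr('keoiv') + 'r'
rstr('keoiv') = rstr('eoiv') + 'k'
rstr('eoiv') = rstr('oiv') + 'e'
rstr('oiv') = rstr('iv') + 'o'
rstr('iv') = rstr('v') + 'i'
rstr('v') = 'v'  (base case)
Concatenating: 'v' + 'i' + 'o' + 'e' + 'k' + 'r' + 'g' + 'f' + 'i' = 'vioekrgfi'

vioekrgfi


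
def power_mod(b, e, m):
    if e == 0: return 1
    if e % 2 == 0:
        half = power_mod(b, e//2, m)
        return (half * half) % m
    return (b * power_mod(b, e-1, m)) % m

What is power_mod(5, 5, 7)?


power_mod(5, 5, 7): e is odd, compute power_mod(5, 4, 7)
  power_mod(5, 4, 7): e is even, compute power_mod(5, 2, 7)
    power_mod(5, 2, 7): e is even, compute power_mod(5, 1, 7)
      power_mod(5, 1, 7): e is odd, compute power_mod(5, 0, 7)
        power_mod(5, 0, 7) = 1
      (5 * 1) % 7 = 5
    half=5, (5*5) % 7 = 4
  half=4, (4*4) % 7 = 2
(5 * 2) % 7 = 3

3


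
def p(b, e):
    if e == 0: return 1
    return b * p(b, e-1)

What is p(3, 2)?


p(3, 2)
= 3 * p(3, 1)
= 3 * 3 * p(3, 0)
= 3 * 3 * 1
= 9

9


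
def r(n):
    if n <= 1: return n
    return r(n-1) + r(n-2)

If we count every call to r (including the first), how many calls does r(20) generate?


Let C(n) = total calls for r(n)
C(0) = 1, C(1) = 1
C(2) = 1 + C(1) + C(0) = 1 + 1 + 1 = 3
C(3) = 1 + C(2) + C(1) = 1 + 3 + 1 = 5
C(4) = 1 + C(3) + C(2) = 1 + 5 + 3 = 9
C(5) = 1 + C(4) + C(3) = 1 + 9 + 5 = 15
C(6) = 1 + C(5) + C(4) = 1 + 15 + 9 = 25
C(7) = 1 + C(6) + C(5) = 1 + 25 + 15 = 41
C(8) = 1 + C(7) + C(6) = 1 + 41 + 25 = 67
C(9) = 1 + C(8) + C(7) = 1 + 67 + 41 = 109
C(10) = 1 + C(9) + C(8) = 1 + 109 + 67 = 177
C(11) = 1 + C(10) + C(9) = 1 + 177 + 109 = 287
C(12) = 1 + C(11) + C(10) = 1 + 287 + 177 = 465
C(13) = 1 + C(12) + C(11) = 1 + 465 + 287 = 753
C(14) = 1 + C(13) + C(12) = 1 + 753 + 465 = 1219
C(15) = 1 + C(14) + C(13) = 1 + 1219 + 753 = 1973
C(16) = 1 + C(15) + C(14) = 1 + 1973 + 1219 = 3193
C(17) = 1 + C(16) + C(15) = 1 + 3193 + 1973 = 5167
C(18) = 1 + C(17) + C(16) = 1 + 5167 + 3193 = 8361
C(19) = 1 + C(18) + C(17) = 1 + 8361 + 5167 = 13529
C(20) = 1 + C(19) + C(18) = 1 + 13529 + 8361 = 21891

21891


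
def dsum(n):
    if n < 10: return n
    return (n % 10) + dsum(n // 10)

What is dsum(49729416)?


dsum(49729416) = 6 + dsum(4972941)
dsum(4972941) = 1 + dsum(497294)
dsum(497294) = 4 + dsum(49729)
dsum(49729) = 9 + dsum(4972)
dsum(4972) = 2 + dsum(497)
dsum(497) = 7 + dsum(49)
dsum(49) = 9 + dsum(4)
dsum(4) = 4  (base case)
Total: 6 + 1 + 4 + 9 + 2 + 7 + 9 + 4 = 42

42


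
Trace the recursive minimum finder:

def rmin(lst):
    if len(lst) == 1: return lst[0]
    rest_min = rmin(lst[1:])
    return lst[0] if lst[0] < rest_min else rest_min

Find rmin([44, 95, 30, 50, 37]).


rmin([44, 95, 30, 50, 37]): compare 44 with rmin([95, 30, 50, 37])
rmin([95, 30, 50, 37]): compare 95 with rmin([30, 50, 37])
rmin([30, 50, 37]): compare 30 with rmin([50, 37])
rmin([50, 37]): compare 50 with rmin([37])
rmin([37]) = 37  (base case)
Compare 50 with 37 -> 37
Compare 30 with 37 -> 30
Compare 95 with 30 -> 30
Compare 44 with 30 -> 30

30


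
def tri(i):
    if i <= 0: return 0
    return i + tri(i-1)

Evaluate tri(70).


tri(70)
= 70 + 69 + 68 + 67 + 66 + 65 + 64 + 63 + 62 + 61 + 60 + 59 + 58 + 57 + 56 + 55 + 54 + 53 + 52 + 51 + 50 + 49 + 48 + 47 + 46 + 45 + 44 + 43 + 42 + 41 + 40 + 39 + 38 + 37 + 36 + 35 + 34 + 33 + 32 + 31 + 30 + 29 + 28 + 27 + 26 + 25 + 24 + 23 + 22 + 21 + 20 + 19 + 18 + 17 + 16 + 15 + 14 + 13 + 12 + 11 + 10 + 9 + 8 + 7 + 6 + 5 + 4 + 3 + 2 + 1 + tri(0)
= 70 + 69 + 68 + 67 + 66 + 65 + 64 + 63 + 62 + 61 + 60 + 59 + 58 + 57 + 56 + 55 + 54 + 53 + 52 + 51 + 50 + 49 + 48 + 47 + 46 + 45 + 44 + 43 + 42 + 41 + 40 + 39 + 38 + 37 + 36 + 35 + 34 + 33 + 32 + 31 + 30 + 29 + 28 + 27 + 26 + 25 + 24 + 23 + 22 + 21 + 20 + 19 + 18 + 17 + 16 + 15 + 14 + 13 + 12 + 11 + 10 + 9 + 8 + 7 + 6 + 5 + 4 + 3 + 2 + 1 + 0
= 2485

2485


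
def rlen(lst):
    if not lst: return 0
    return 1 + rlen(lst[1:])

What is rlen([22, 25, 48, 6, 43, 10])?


rlen([22, 25, 48, 6, 43, 10]) = 1 + rlen([25, 48, 6, 43, 10])
rlen([25, 48, 6, 43, 10]) = 1 + rlen([48, 6, 43, 10])
rlen([48, 6, 43, 10]) = 1 + rlen([6, 43, 10])
rlen([6, 43, 10]) = 1 + rlen([43, 10])
rlen([43, 10]) = 1 + rlen([10])
rlen([10]) = 1 + rlen([])
rlen([]) = 0  (base case)
Unwinding: 1 + 1 + 1 + 1 + 1 + 1 + 0 = 6

6


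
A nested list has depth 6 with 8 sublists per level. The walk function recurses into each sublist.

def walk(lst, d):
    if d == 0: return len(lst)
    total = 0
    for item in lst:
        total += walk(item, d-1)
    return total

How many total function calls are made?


At depth 0 (root): 1 call
At depth 1: each of 1 parents calls walk on 8 children = 8 calls
At depth 2: each of 8 parents calls walk on 8 children = 64 calls
At depth 3: each of 64 parents calls walk on 8 children = 512 calls
At depth 4: each of 512 parents calls walk on 8 children = 4096 calls
At depth 5: each of 4096 parents calls walk on 8 children = 32768 calls
At depth 6: each of 32768 parents calls walk on 8 children = 262144 calls
Total: 1 + 8 + 64 + 512 + 4096 + 32768 + 262144 = 299593

299593


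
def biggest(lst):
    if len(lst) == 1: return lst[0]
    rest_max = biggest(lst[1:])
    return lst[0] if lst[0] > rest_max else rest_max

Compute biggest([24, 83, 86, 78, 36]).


biggest([24, 83, 86, 78, 36]): compare 24 with biggest([83, 86, 78, 36])
biggest([83, 86, 78, 36]): compare 83 with biggest([86, 78, 36])
biggest([86, 78, 36]): compare 86 with biggest([78, 36])
biggest([78, 36]): compare 78 with biggest([36])
biggest([36]) = 36  (base case)
Compare 78 with 36 -> 78
Compare 86 with 78 -> 86
Compare 83 with 86 -> 86
Compare 24 with 86 -> 86

86


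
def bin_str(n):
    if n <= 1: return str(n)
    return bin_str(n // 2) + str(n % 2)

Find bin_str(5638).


bin_str(5638) = bin_str(2819) + '0'
bin_str(2819) = bin_str(1409) + '1'
bin_str(1409) = bin_str(704) + '1'
bin_str(704) = bin_str(352) + '0'
bin_str(352) = bin_str(176) + '0'
bin_str(176) = bin_str(88) + '0'
bin_str(88) = bin_str(44) + '0'
bin_str(44) = bin_str(22) + '0'
bin_str(22) = bin_str(11) + '0'
bin_str(11) = bin_str(5) + '1'
bin_str(5) = bin_str(2) + '1'
bin_str(2) = bin_str(1) + '0'
bin_str(1) = '1'  (base case)
Concatenating: '1' + '0' + '1' + '1' + '0' + '0' + '0' + '0' + '0' + '0' + '1' + '1' + '0' = '1011000000110'

1011000000110


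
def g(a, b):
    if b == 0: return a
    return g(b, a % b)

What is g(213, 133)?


g(213, 133) = g(133, 80)
g(133, 80) = g(80, 53)
g(80, 53) = g(53, 27)
g(53, 27) = g(27, 26)
g(27, 26) = g(26, 1)
g(26, 1) = g(1, 0)
g(1, 0) = 1  (base case)

1


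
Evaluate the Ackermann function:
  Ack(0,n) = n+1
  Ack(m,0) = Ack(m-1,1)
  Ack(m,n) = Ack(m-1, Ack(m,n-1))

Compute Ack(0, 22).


Ack(0, 22) = 23
Result: Ack(0, 22) = 23

23


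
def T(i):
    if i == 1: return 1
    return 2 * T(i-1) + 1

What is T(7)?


T(7) = 2 * T(6) + 1
T(6) = 2 * T(5) + 1
T(5) = 2 * T(4) + 1
T(4) = 2 * T(3) + 1
T(3) = 2 * T(2) + 1
T(2) = 2 * T(1) + 1
T(1) = 1  (base case)
T(2) = 2 * 1 + 1 = 3
T(3) = 2 * 3 + 1 = 7
T(4) = 2 * 7 + 1 = 15
T(5) = 2 * 15 + 1 = 31
T(6) = 2 * 31 + 1 = 63
T(7) = 2 * 63 + 1 = 127

127


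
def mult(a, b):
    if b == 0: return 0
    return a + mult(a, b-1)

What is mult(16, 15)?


mult(16, 15) = 16 + mult(16, 14)
mult(16, 14) = 16 + mult(16, 13)
mult(16, 13) = 16 + mult(16, 12)
mult(16, 12) = 16 + mult(16, 11)
mult(16, 11) = 16 + mult(16, 10)
mult(16, 10) = 16 + mult(16, 9)
mult(16, 9) = 16 + mult(16, 8)
mult(16, 8) = 16 + mult(16, 7)
mult(16, 7) = 16 + mult(16, 6)
mult(16, 6) = 16 + mult(16, 5)
mult(16, 5) = 16 + mult(16, 4)
mult(16, 4) = 16 + mult(16, 3)
mult(16, 3) = 16 + mult(16, 2)
mult(16, 2) = 16 + mult(16, 1)
mult(16, 1) = 16 + mult(16, 0)
mult(16, 0) = 0  (base case)
Total: 16 + 16 + 16 + 16 + 16 + 16 + 16 + 16 + 16 + 16 + 16 + 16 + 16 + 16 + 16 + 0 = 240

240


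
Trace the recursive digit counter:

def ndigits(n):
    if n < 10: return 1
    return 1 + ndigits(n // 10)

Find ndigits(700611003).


ndigits(700611003) = 1 + ndigits(70061100)
ndigits(70061100) = 1 + ndigits(7006110)
ndigits(7006110) = 1 + ndigits(700611)
ndigits(700611) = 1 + ndigits(70061)
ndigits(70061) = 1 + ndigits(7006)
ndigits(7006) = 1 + ndigits(700)
ndigits(700) = 1 + ndigits(70)
ndigits(70) = 1 + ndigits(7)
ndigits(7) = 1  (base case: 7 < 10)
Unwinding: 1 + 1 + 1 + 1 + 1 + 1 + 1 + 1 + 1 = 9

9


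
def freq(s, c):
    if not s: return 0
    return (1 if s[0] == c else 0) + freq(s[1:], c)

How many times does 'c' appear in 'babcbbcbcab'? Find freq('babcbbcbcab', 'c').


s[0]='b' != 'c' -> 0
s[0]='a' != 'c' -> 0
s[0]='b' != 'c' -> 0
s[0]='c' == 'c' -> 1
s[0]='b' != 'c' -> 0
s[0]='b' != 'c' -> 0
s[0]='c' == 'c' -> 1
s[0]='b' != 'c' -> 0
s[0]='c' == 'c' -> 1
s[0]='a' != 'c' -> 0
s[0]='b' != 'c' -> 0
Sum: 0 + 0 + 0 + 1 + 0 + 0 + 1 + 0 + 1 + 0 + 0 = 3

3


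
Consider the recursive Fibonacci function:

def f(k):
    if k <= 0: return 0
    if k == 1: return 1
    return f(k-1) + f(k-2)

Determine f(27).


Computing f(27) bottom-up:
f(0) = 0
f(1) = 1
f(2) = f(1) + f(0) = 1 + 0 = 1
f(3) = f(2) + f(1) = 1 + 1 = 2
f(4) = f(3) + f(2) = 2 + 1 = 3
f(5) = f(4) + f(3) = 3 + 2 = 5
f(6) = f(5) + f(4) = 5 + 3 = 8
f(7) = f(6) + f(5) = 8 + 5 = 13
f(8) = f(7) + f(6) = 13 + 8 = 21
f(9) = f(8) + f(7) = 21 + 13 = 34
f(10) = f(9) + f(8) = 34 + 21 = 55
f(11) = f(10) + f(9) = 55 + 34 = 89
f(12) = f(11) + f(10) = 89 + 55 = 144
f(13) = f(12) + f(11) = 144 + 89 = 233
f(14) = f(13) + f(12) = 233 + 144 = 377
f(15) = f(14) + f(13) = 377 + 233 = 610
f(16) = f(15) + f(14) = 610 + 377 = 987
f(17) = f(16) + f(15) = 987 + 610 = 1597
f(18) = f(17) + f(16) = 1597 + 987 = 2584
f(19) = f(18) + f(17) = 2584 + 1597 = 4181
f(20) = f(19) + f(18) = 4181 + 2584 = 6765
f(21) = f(20) + f(19) = 6765 + 4181 = 10946
f(22) = f(21) + f(20) = 10946 + 6765 = 17711
f(23) = f(22) + f(21) = 17711 + 10946 = 28657
f(24) = f(23) + f(22) = 28657 + 17711 = 46368
f(25) = f(24) + f(23) = 46368 + 28657 = 75025
f(26) = f(25) + f(24) = 75025 + 46368 = 121393
f(27) = f(26) + f(25) = 121393 + 75025 = 196418

196418


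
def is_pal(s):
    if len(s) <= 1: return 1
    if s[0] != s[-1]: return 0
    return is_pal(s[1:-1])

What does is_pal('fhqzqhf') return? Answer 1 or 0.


is_pal('fhqzqhf'): s[0]='f' == s[-1]='f' -> check is_pal('hqzqh')
is_pal('hqzqh'): s[0]='h' == s[-1]='h' -> check is_pal('qzq')
is_pal('qzq'): s[0]='q' == s[-1]='q' -> check is_pal('z')
is_pal('z'): len <= 1 -> return 1  (base case)
Result: 1 (palindrome)

1


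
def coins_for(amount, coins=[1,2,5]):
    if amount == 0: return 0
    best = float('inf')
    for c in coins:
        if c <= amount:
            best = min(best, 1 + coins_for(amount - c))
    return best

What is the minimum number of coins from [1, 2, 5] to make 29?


Building up with DP:
coins_for(0) = 0
coins_for(1) = min(1+coins_for(0)=1+0=1) = 1
coins_for(2) = min(1+coins_for(1)=1+1=2, 1+coins_for(0)=1+0=1) = 1
coins_for(3) = min(1+coins_for(2)=1+1=2, 1+coins_for(1)=1+1=2) = 2
coins_for(4) = min(1+coins_for(3)=1+2=3, 1+coins_for(2)=1+1=2) = 2
coins_for(5) = min(1+coins_for(4)=1+2=3, 1+coins_for(3)=1+2=3, 1+coins_for(0)=1+0=1) = 1
coins_for(6) = min(1+coins_for(5)=1+1=2, 1+coins_for(4)=1+2=3, 1+coins_for(1)=1+1=2) = 2
coins_for(7) = min(1+coins_for(6)=1+2=3, 1+coins_for(5)=1+1=2, 1+coins_for(2)=1+1=2) = 2
coins_for(8) = min(1+coins_for(7)=1+2=3, 1+coins_for(6)=1+2=3, 1+coins_for(3)=1+2=3) = 3
coins_for(9) = min(1+coins_for(8)=1+3=4, 1+coins_for(7)=1+2=3, 1+coins_for(4)=1+2=3) = 3
coins_for(10) = min(1+coins_for(9)=1+3=4, 1+coins_for(8)=1+3=4, 1+coins_for(5)=1+1=2) = 2
coins_for(11) = min(1+coins_for(10)=1+2=3, 1+coins_for(9)=1+3=4, 1+coins_for(6)=1+2=3) = 3
coins_for(12) = min(1+coins_for(11)=1+3=4, 1+coins_for(10)=1+2=3, 1+coins_for(7)=1+2=3) = 3
coins_for(13) = min(1+coins_for(12)=1+3=4, 1+coins_for(11)=1+3=4, 1+coins_for(8)=1+3=4) = 4
coins_for(14) = min(1+coins_for(13)=1+4=5, 1+coins_for(12)=1+3=4, 1+coins_for(9)=1+3=4) = 4
coins_for(15) = min(1+coins_for(14)=1+4=5, 1+coins_for(13)=1+4=5, 1+coins_for(10)=1+2=3) = 3
coins_for(16) = min(1+coins_for(15)=1+3=4, 1+coins_for(14)=1+4=5, 1+coins_for(11)=1+3=4) = 4
coins_for(17) = min(1+coins_for(16)=1+4=5, 1+coins_for(15)=1+3=4, 1+coins_for(12)=1+3=4) = 4
coins_for(18) = min(1+coins_for(17)=1+4=5, 1+coins_for(16)=1+4=5, 1+coins_for(13)=1+4=5) = 5
coins_for(19) = min(1+coins_for(18)=1+5=6, 1+coins_for(17)=1+4=5, 1+coins_for(14)=1+4=5) = 5
coins_for(20) = min(1+coins_for(19)=1+5=6, 1+coins_for(18)=1+5=6, 1+coins_for(15)=1+3=4) = 4
coins_for(21) = min(1+coins_for(20)=1+4=5, 1+coins_for(19)=1+5=6, 1+coins_for(16)=1+4=5) = 5
coins_for(22) = min(1+coins_for(21)=1+5=6, 1+coins_for(20)=1+4=5, 1+coins_for(17)=1+4=5) = 5
coins_for(23) = min(1+coins_for(22)=1+5=6, 1+coins_for(21)=1+5=6, 1+coins_for(18)=1+5=6) = 6
coins_for(24) = min(1+coins_for(23)=1+6=7, 1+coins_for(22)=1+5=6, 1+coins_for(19)=1+5=6) = 6
coins_for(25) = min(1+coins_for(24)=1+6=7, 1+coins_for(23)=1+6=7, 1+coins_for(20)=1+4=5) = 5
coins_for(26) = min(1+coins_for(25)=1+5=6, 1+coins_for(24)=1+6=7, 1+coins_for(21)=1+5=6) = 6
coins_for(27) = min(1+coins_for(26)=1+6=7, 1+coins_for(25)=1+5=6, 1+coins_for(22)=1+5=6) = 6
coins_for(28) = min(1+coins_for(27)=1+6=7, 1+coins_for(26)=1+6=7, 1+coins_for(23)=1+6=7) = 7
coins_for(29) = min(1+coins_for(28)=1+7=8, 1+coins_for(27)=1+6=7, 1+coins_for(24)=1+6=7) = 7

7


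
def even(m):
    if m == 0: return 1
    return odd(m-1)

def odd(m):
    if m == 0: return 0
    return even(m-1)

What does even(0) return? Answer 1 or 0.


even(0) = 1  (base case)
Result: 1

1


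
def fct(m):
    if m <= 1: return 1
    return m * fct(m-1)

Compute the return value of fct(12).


fct(12)
= 12 * fct(11)
= 12 * 11 * fct(10)
= 12 * 11 * 10 * fct(9)
= 12 * 11 * 10 * 9 * fct(8)
= 12 * 11 * 10 * 9 * 8 * fct(7)
= 12 * 11 * 10 * 9 * 8 * 7 * fct(6)
= 12 * 11 * 10 * 9 * 8 * 7 * 6 * fct(5)
= 12 * 11 * 10 * 9 * 8 * 7 * 6 * 5 * fct(4)
= 12 * 11 * 10 * 9 * 8 * 7 * 6 * 5 * 4 * fct(3)
= 12 * 11 * 10 * 9 * 8 * 7 * 6 * 5 * 4 * 3 * fct(2)
= 12 * 11 * 10 * 9 * 8 * 7 * 6 * 5 * 4 * 3 * 2 * fct(1)
= 12 * 11 * 10 * 9 * 8 * 7 * 6 * 5 * 4 * 3 * 2 * 1
= 479001600

479001600


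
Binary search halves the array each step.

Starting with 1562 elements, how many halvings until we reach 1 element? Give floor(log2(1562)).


1562 / 2 = 781
781 / 2 = 390
390 / 2 = 195
195 / 2 = 97
97 / 2 = 48
48 / 2 = 24
24 / 2 = 12
12 / 2 = 6
6 / 2 = 3
3 / 2 = 1
Reached 1 after 10 halvings

10


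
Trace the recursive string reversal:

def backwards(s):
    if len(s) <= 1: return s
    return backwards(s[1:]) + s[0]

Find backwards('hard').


backwards('hard') = backwards('ard') + 'h'
backwards('ard') = backwards('rd') + 'a'
backwards('rd') = backwards('d') + 'r'
backwards('d') = 'd'  (base case)
Concatenating: 'd' + 'r' + 'a' + 'h' = 'drah'

drah


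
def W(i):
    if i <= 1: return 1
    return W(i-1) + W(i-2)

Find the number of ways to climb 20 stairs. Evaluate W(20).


Building up from base cases:
W(0) = 1
W(1) = 1
W(2) = W(1) + W(0) = 1 + 1 = 2
W(3) = W(2) + W(1) = 2 + 1 = 3
W(4) = W(3) + W(2) = 3 + 2 = 5
W(5) = W(4) + W(3) = 5 + 3 = 8
W(6) = W(5) + W(4) = 8 + 5 = 13
W(7) = W(6) + W(5) = 13 + 8 = 21
W(8) = W(7) + W(6) = 21 + 13 = 34
W(9) = W(8) + W(7) = 34 + 21 = 55
W(10) = W(9) + W(8) = 55 + 34 = 89
W(11) = W(10) + W(9) = 89 + 55 = 144
W(12) = W(11) + W(10) = 144 + 89 = 233
W(13) = W(12) + W(11) = 233 + 144 = 377
W(14) = W(13) + W(12) = 377 + 233 = 610
W(15) = W(14) + W(13) = 610 + 377 = 987
W(16) = W(15) + W(14) = 987 + 610 = 1597
W(17) = W(16) + W(15) = 1597 + 987 = 2584
W(18) = W(17) + W(16) = 2584 + 1597 = 4181
W(19) = W(18) + W(17) = 4181 + 2584 = 6765
W(20) = W(19) + W(18) = 6765 + 4181 = 10946

10946


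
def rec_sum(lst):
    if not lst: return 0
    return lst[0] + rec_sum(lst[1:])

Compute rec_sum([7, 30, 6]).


rec_sum([7, 30, 6]) = 7 + rec_sum([30, 6])
rec_sum([30, 6]) = 30 + rec_sum([6])
rec_sum([6]) = 6 + rec_sum([])
rec_sum([]) = 0  (base case)
Total: 7 + 30 + 6 + 0 = 43

43


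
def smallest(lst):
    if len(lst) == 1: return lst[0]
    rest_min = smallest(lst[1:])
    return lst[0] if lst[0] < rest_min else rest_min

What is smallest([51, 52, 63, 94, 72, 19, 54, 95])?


smallest([51, 52, 63, 94, 72, 19, 54, 95]): compare 51 with smallest([52, 63, 94, 72, 19, 54, 95])
smallest([52, 63, 94, 72, 19, 54, 95]): compare 52 with smallest([63, 94, 72, 19, 54, 95])
smallest([63, 94, 72, 19, 54, 95]): compare 63 with smallest([94, 72, 19, 54, 95])
smallest([94, 72, 19, 54, 95]): compare 94 with smallest([72, 19, 54, 95])
smallest([72, 19, 54, 95]): compare 72 with smallest([19, 54, 95])
smallest([19, 54, 95]): compare 19 with smallest([54, 95])
smallest([54, 95]): compare 54 with smallest([95])
smallest([95]) = 95  (base case)
Compare 54 with 95 -> 54
Compare 19 with 54 -> 19
Compare 72 with 19 -> 19
Compare 94 with 19 -> 19
Compare 63 with 19 -> 19
Compare 52 with 19 -> 19
Compare 51 with 19 -> 19

19


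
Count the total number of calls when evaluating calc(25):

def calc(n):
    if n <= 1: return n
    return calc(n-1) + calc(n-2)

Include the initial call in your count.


Let C(n) = total calls for calc(n)
C(0) = 1, C(1) = 1
C(2) = 1 + C(1) + C(0) = 1 + 1 + 1 = 3
C(3) = 1 + C(2) + C(1) = 1 + 3 + 1 = 5
C(4) = 1 + C(3) + C(2) = 1 + 5 + 3 = 9
C(5) = 1 + C(4) + C(3) = 1 + 9 + 5 = 15
C(6) = 1 + C(5) + C(4) = 1 + 15 + 9 = 25
C(7) = 1 + C(6) + C(5) = 1 + 25 + 15 = 41
C(8) = 1 + C(7) + C(6) = 1 + 41 + 25 = 67
C(9) = 1 + C(8) + C(7) = 1 + 67 + 41 = 109
C(10) = 1 + C(9) + C(8) = 1 + 109 + 67 = 177
C(11) = 1 + C(10) + C(9) = 1 + 177 + 109 = 287
C(12) = 1 + C(11) + C(10) = 1 + 287 + 177 = 465
C(13) = 1 + C(12) + C(11) = 1 + 465 + 287 = 753
C(14) = 1 + C(13) + C(12) = 1 + 753 + 465 = 1219
C(15) = 1 + C(14) + C(13) = 1 + 1219 + 753 = 1973
C(16) = 1 + C(15) + C(14) = 1 + 1973 + 1219 = 3193
C(17) = 1 + C(16) + C(15) = 1 + 3193 + 1973 = 5167
C(18) = 1 + C(17) + C(16) = 1 + 5167 + 3193 = 8361
C(19) = 1 + C(18) + C(17) = 1 + 8361 + 5167 = 13529
C(20) = 1 + C(19) + C(18) = 1 + 13529 + 8361 = 21891
C(21) = 1 + C(20) + C(19) = 1 + 21891 + 13529 = 35421
C(22) = 1 + C(21) + C(20) = 1 + 35421 + 21891 = 57313
C(23) = 1 + C(22) + C(21) = 1 + 57313 + 35421 = 92735
C(24) = 1 + C(23) + C(22) = 1 + 92735 + 57313 = 150049
C(25) = 1 + C(24) + C(23) = 1 + 150049 + 92735 = 242785

242785


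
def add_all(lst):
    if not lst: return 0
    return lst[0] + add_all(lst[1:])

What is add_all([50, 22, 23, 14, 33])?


add_all([50, 22, 23, 14, 33]) = 50 + add_all([22, 23, 14, 33])
add_all([22, 23, 14, 33]) = 22 + add_all([23, 14, 33])
add_all([23, 14, 33]) = 23 + add_all([14, 33])
add_all([14, 33]) = 14 + add_all([33])
add_all([33]) = 33 + add_all([])
add_all([]) = 0  (base case)
Total: 50 + 22 + 23 + 14 + 33 + 0 = 142

142


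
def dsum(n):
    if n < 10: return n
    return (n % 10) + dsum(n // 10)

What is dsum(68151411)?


dsum(68151411) = 1 + dsum(6815141)
dsum(6815141) = 1 + dsum(681514)
dsum(681514) = 4 + dsum(68151)
dsum(68151) = 1 + dsum(6815)
dsum(6815) = 5 + dsum(681)
dsum(681) = 1 + dsum(68)
dsum(68) = 8 + dsum(6)
dsum(6) = 6  (base case)
Total: 1 + 1 + 4 + 1 + 5 + 1 + 8 + 6 = 27

27


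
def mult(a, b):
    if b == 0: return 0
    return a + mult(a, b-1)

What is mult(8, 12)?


mult(8, 12) = 8 + mult(8, 11)
mult(8, 11) = 8 + mult(8, 10)
mult(8, 10) = 8 + mult(8, 9)
mult(8, 9) = 8 + mult(8, 8)
mult(8, 8) = 8 + mult(8, 7)
mult(8, 7) = 8 + mult(8, 6)
mult(8, 6) = 8 + mult(8, 5)
mult(8, 5) = 8 + mult(8, 4)
mult(8, 4) = 8 + mult(8, 3)
mult(8, 3) = 8 + mult(8, 2)
mult(8, 2) = 8 + mult(8, 1)
mult(8, 1) = 8 + mult(8, 0)
mult(8, 0) = 0  (base case)
Total: 8 + 8 + 8 + 8 + 8 + 8 + 8 + 8 + 8 + 8 + 8 + 8 + 0 = 96

96


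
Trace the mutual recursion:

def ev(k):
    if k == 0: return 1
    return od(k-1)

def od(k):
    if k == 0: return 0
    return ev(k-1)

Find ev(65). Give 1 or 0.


ev(65) = od(64)
od(64) = ev(63)
ev(63) = od(62)
od(62) = ev(61)
ev(61) = od(60)
od(60) = ev(59)
ev(59) = od(58)
od(58) = ev(57)
ev(57) = od(56)
od(56) = ev(55)
ev(55) = od(54)
od(54) = ev(53)
ev(53) = od(52)
od(52) = ev(51)
ev(51) = od(50)
od(50) = ev(49)
ev(49) = od(48)
od(48) = ev(47)
ev(47) = od(46)
od(46) = ev(45)
ev(45) = od(44)
od(44) = ev(43)
ev(43) = od(42)
od(42) = ev(41)
ev(41) = od(40)
od(40) = ev(39)
ev(39) = od(38)
od(38) = ev(37)
ev(37) = od(36)
od(36) = ev(35)
ev(35) = od(34)
od(34) = ev(33)
ev(33) = od(32)
od(32) = ev(31)
ev(31) = od(30)
od(30) = ev(29)
ev(29) = od(28)
od(28) = ev(27)
ev(27) = od(26)
od(26) = ev(25)
ev(25) = od(24)
od(24) = ev(23)
ev(23) = od(22)
od(22) = ev(21)
ev(21) = od(20)
od(20) = ev(19)
ev(19) = od(18)
od(18) = ev(17)
ev(17) = od(16)
od(16) = ev(15)
ev(15) = od(14)
od(14) = ev(13)
ev(13) = od(12)
od(12) = ev(11)
ev(11) = od(10)
od(10) = ev(9)
ev(9) = od(8)
od(8) = ev(7)
ev(7) = od(6)
od(6) = ev(5)
ev(5) = od(4)
od(4) = ev(3)
ev(3) = od(2)
od(2) = ev(1)
ev(1) = od(0)
od(0) = 0  (base case)
Result: 0

0


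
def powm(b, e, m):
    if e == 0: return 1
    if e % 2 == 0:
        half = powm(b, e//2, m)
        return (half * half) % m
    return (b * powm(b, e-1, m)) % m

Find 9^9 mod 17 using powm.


powm(9, 9, 17): e is odd, compute powm(9, 8, 17)
  powm(9, 8, 17): e is even, compute powm(9, 4, 17)
    powm(9, 4, 17): e is even, compute powm(9, 2, 17)
      powm(9, 2, 17): e is even, compute powm(9, 1, 17)
        powm(9, 1, 17): e is odd, compute powm(9, 0, 17)
          powm(9, 0, 17) = 1
        (9 * 1) % 17 = 9
      half=9, (9*9) % 17 = 13
    half=13, (13*13) % 17 = 16
  half=16, (16*16) % 17 = 1
(9 * 1) % 17 = 9

9


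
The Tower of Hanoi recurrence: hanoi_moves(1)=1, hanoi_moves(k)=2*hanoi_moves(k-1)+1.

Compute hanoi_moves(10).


hanoi_moves(10) = 2 * hanoi_moves(9) + 1
hanoi_moves(9) = 2 * hanoi_moves(8) + 1
hanoi_moves(8) = 2 * hanoi_moves(7) + 1
hanoi_moves(7) = 2 * hanoi_moves(6) + 1
hanoi_moves(6) = 2 * hanoi_moves(5) + 1
hanoi_moves(5) = 2 * hanoi_moves(4) + 1
hanoi_moves(4) = 2 * hanoi_moves(3) + 1
hanoi_moves(3) = 2 * hanoi_moves(2) + 1
hanoi_moves(2) = 2 * hanoi_moves(1) + 1
hanoi_moves(1) = 1  (base case)
hanoi_moves(2) = 2 * 1 + 1 = 3
hanoi_moves(3) = 2 * 3 + 1 = 7
hanoi_moves(4) = 2 * 7 + 1 = 15
hanoi_moves(5) = 2 * 15 + 1 = 31
hanoi_moves(6) = 2 * 31 + 1 = 63
hanoi_moves(7) = 2 * 63 + 1 = 127
hanoi_moves(8) = 2 * 127 + 1 = 255
hanoi_moves(9) = 2 * 255 + 1 = 511
hanoi_moves(10) = 2 * 511 + 1 = 1023

1023


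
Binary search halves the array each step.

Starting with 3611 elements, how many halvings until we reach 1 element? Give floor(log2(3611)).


3611 / 2 = 1805
1805 / 2 = 902
902 / 2 = 451
451 / 2 = 225
225 / 2 = 112
112 / 2 = 56
56 / 2 = 28
28 / 2 = 14
14 / 2 = 7
7 / 2 = 3
3 / 2 = 1
Reached 1 after 11 halvings

11


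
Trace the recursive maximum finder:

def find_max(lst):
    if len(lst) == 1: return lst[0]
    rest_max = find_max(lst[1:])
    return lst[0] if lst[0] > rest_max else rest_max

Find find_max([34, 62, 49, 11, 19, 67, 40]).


find_max([34, 62, 49, 11, 19, 67, 40]): compare 34 with find_max([62, 49, 11, 19, 67, 40])
find_max([62, 49, 11, 19, 67, 40]): compare 62 with find_max([49, 11, 19, 67, 40])
find_max([49, 11, 19, 67, 40]): compare 49 with find_max([11, 19, 67, 40])
find_max([11, 19, 67, 40]): compare 11 with find_max([19, 67, 40])
find_max([19, 67, 40]): compare 19 with find_max([67, 40])
find_max([67, 40]): compare 67 with find_max([40])
find_max([40]) = 40  (base case)
Compare 67 with 40 -> 67
Compare 19 with 67 -> 67
Compare 11 with 67 -> 67
Compare 49 with 67 -> 67
Compare 62 with 67 -> 67
Compare 34 with 67 -> 67

67


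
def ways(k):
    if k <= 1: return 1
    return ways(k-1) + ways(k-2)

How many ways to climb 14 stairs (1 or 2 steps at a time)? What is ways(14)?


Building up from base cases:
ways(0) = 1
ways(1) = 1
ways(2) = ways(1) + ways(0) = 1 + 1 = 2
ways(3) = ways(2) + ways(1) = 2 + 1 = 3
ways(4) = ways(3) + ways(2) = 3 + 2 = 5
ways(5) = ways(4) + ways(3) = 5 + 3 = 8
ways(6) = ways(5) + ways(4) = 8 + 5 = 13
ways(7) = ways(6) + ways(5) = 13 + 8 = 21
ways(8) = ways(7) + ways(6) = 21 + 13 = 34
ways(9) = ways(8) + ways(7) = 34 + 21 = 55
ways(10) = ways(9) + ways(8) = 55 + 34 = 89
ways(11) = ways(10) + ways(9) = 89 + 55 = 144
ways(12) = ways(11) + ways(10) = 144 + 89 = 233
ways(13) = ways(12) + ways(11) = 233 + 144 = 377
ways(14) = ways(13) + ways(12) = 377 + 233 = 610

610


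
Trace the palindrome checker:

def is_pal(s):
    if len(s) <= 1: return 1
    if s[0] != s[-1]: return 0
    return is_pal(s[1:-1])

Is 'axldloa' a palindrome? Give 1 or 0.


is_pal('axldloa'): s[0]='a' == s[-1]='a' -> check is_pal('xldlo')
is_pal('xldlo'): s[0]='x' != s[-1]='o' -> return 0
Result: 0 (not a palindrome)

0


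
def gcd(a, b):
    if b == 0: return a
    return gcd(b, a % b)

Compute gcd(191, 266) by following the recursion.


gcd(191, 266) = gcd(266, 191)
gcd(266, 191) = gcd(191, 75)
gcd(191, 75) = gcd(75, 41)
gcd(75, 41) = gcd(41, 34)
gcd(41, 34) = gcd(34, 7)
gcd(34, 7) = gcd(7, 6)
gcd(7, 6) = gcd(6, 1)
gcd(6, 1) = gcd(1, 0)
gcd(1, 0) = 1  (base case)

1


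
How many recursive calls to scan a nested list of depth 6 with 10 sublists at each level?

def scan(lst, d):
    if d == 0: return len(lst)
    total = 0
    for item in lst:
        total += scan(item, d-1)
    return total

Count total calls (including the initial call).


At depth 0 (root): 1 call
At depth 1: each of 1 parents calls scan on 10 children = 10 calls
At depth 2: each of 10 parents calls scan on 10 children = 100 calls
At depth 3: each of 100 parents calls scan on 10 children = 1000 calls
At depth 4: each of 1000 parents calls scan on 10 children = 10000 calls
At depth 5: each of 10000 parents calls scan on 10 children = 100000 calls
At depth 6: each of 100000 parents calls scan on 10 children = 1000000 calls
Total: 1 + 10 + 100 + 1000 + 10000 + 100000 + 1000000 = 1111111

1111111


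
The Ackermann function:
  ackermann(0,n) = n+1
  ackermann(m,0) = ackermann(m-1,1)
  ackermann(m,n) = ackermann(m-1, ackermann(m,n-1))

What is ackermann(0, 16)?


ackermann(0, 16) = 17
Result: ackermann(0, 16) = 17

17


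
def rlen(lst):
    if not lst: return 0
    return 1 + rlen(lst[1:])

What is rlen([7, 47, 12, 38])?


rlen([7, 47, 12, 38]) = 1 + rlen([47, 12, 38])
rlen([47, 12, 38]) = 1 + rlen([12, 38])
rlen([12, 38]) = 1 + rlen([38])
rlen([38]) = 1 + rlen([])
rlen([]) = 0  (base case)
Unwinding: 1 + 1 + 1 + 1 + 0 = 4

4
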